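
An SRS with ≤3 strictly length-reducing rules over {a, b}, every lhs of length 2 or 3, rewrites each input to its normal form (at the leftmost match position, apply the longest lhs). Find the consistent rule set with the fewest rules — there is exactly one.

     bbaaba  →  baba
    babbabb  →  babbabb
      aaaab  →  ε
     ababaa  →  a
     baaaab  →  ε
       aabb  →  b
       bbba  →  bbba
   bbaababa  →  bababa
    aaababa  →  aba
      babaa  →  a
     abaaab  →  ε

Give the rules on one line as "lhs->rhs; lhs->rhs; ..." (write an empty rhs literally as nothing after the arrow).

  | bbaaba => baba
  | babbabb
  | aaaab => aaab => aab => ε
  | ababaa => abaa => aa => a

aa->a; aab->; baa->a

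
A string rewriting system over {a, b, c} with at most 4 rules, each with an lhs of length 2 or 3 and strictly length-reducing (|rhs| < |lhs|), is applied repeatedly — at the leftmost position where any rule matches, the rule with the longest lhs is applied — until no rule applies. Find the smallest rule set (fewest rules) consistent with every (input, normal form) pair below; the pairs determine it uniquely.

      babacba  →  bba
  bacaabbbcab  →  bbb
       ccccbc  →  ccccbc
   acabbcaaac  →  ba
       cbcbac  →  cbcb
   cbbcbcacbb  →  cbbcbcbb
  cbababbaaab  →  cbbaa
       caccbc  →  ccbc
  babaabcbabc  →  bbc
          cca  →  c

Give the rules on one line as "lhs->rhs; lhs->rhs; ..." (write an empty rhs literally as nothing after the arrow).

ab->; ac->; ca->

  | babacba => bacba => bba
  | bacaabbbcab => baabbbcab => babbcab => bbcab => bbb
  | ccccbc
  | acabbcaaac => abbcaaac => bcaaac => baac => ba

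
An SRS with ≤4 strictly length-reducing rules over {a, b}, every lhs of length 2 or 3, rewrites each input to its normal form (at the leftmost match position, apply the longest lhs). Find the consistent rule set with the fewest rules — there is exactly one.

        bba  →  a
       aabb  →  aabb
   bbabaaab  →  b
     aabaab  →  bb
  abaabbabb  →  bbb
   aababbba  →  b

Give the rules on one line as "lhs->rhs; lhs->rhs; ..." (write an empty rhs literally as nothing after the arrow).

  | bba => ba => a
  | aabb
  | bbabaaab => babaaab => abaaab => baab => b
  | aabaab => abab => bb

aba->b; ba->a; baa->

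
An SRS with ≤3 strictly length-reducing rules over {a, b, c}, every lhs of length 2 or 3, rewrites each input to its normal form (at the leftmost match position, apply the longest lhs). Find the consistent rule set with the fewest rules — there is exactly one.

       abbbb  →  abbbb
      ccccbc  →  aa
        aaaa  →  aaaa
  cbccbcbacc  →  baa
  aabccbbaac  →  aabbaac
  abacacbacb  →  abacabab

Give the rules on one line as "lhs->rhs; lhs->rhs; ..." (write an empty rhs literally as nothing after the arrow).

  | abbbb
  | ccccbc => accbc => aabc => aa
  | aaaa
  | cbccbcbacc => bccbcbacc => cbcbacc => bcbacc => bacc => baa

bc->; cb->b; cc->a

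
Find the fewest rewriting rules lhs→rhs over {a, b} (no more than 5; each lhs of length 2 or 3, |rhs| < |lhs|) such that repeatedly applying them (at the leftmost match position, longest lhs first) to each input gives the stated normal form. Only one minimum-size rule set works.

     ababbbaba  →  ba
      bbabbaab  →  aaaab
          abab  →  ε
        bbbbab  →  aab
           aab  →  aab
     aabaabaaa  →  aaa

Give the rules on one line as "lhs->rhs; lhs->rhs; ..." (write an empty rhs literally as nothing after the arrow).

  | ababbbaba => babbbaba => bbaba => aaba => aba => ba
  | bbabbaab => aabbaab => aaaab
  | abab => bab => ε
  | bbbbab => abbab => aab

aba->ba; abb->a; bab->; bb->a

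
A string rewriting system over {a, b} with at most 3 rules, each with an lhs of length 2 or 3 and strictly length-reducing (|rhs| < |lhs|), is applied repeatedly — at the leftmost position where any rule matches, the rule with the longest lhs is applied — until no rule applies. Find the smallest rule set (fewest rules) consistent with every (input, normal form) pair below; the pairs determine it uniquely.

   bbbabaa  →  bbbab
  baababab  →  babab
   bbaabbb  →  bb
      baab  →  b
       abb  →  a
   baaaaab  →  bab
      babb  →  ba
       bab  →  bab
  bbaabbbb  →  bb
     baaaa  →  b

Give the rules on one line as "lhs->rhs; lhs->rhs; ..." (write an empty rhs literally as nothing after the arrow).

aa->; aab->aa; abb->a

  | bbbabaa => bbbab
  | baababab => baaabab => babab
  | bbaabbb => bbaabb => bbaab => bbaa => bb
  | baab => baa => b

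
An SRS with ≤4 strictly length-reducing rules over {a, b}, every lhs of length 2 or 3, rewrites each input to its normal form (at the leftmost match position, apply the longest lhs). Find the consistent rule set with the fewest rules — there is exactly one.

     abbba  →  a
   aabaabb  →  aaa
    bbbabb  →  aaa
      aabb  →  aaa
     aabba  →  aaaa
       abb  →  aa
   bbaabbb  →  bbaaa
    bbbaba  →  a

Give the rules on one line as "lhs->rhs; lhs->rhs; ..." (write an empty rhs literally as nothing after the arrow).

  | abbba => aaba => a
  | aabaabb => aabb => aaa
  | bbbabb => aabb => aaa
  | aabb => aaa

ab->a; aba->; abb->aa; bbb->a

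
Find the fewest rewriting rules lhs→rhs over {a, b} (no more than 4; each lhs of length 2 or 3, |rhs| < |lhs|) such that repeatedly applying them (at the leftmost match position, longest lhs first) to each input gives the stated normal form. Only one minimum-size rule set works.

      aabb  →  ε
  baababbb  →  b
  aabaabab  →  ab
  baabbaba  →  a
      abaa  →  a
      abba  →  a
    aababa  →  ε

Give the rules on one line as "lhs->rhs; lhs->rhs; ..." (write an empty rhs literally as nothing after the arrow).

  | aabb => abb => bb => ε
  | baababbb => bababbb => bbabbb => abbb => bbb => b
  | aabaabab => aabab => ab
  | baabbaba => babbaba => bbbaba => baba => bba => a

aba->; abb->bb; ba->b; bb->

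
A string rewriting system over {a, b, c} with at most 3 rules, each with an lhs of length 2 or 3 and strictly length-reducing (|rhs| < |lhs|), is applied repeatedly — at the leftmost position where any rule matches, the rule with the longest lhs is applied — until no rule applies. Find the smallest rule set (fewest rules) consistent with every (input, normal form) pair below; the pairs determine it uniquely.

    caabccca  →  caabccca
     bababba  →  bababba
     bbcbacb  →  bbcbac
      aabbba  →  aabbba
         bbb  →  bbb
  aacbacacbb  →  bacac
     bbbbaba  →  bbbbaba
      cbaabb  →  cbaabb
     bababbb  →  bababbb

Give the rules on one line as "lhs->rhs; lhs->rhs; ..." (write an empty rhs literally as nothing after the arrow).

aac->; acb->ac

  | caabccca
  | bababba
  | bbcbacb => bbcbac
  | aabbba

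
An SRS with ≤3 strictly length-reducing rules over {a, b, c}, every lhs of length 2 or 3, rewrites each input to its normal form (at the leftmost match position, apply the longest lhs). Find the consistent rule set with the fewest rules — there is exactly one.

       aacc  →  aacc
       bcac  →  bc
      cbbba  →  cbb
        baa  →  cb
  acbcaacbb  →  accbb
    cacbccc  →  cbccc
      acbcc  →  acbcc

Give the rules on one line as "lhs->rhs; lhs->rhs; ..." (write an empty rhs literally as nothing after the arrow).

  | aacc
  | bcac => bc
  | cbbba => cbb
  | baa => cb

ba->; baa->cb; ca->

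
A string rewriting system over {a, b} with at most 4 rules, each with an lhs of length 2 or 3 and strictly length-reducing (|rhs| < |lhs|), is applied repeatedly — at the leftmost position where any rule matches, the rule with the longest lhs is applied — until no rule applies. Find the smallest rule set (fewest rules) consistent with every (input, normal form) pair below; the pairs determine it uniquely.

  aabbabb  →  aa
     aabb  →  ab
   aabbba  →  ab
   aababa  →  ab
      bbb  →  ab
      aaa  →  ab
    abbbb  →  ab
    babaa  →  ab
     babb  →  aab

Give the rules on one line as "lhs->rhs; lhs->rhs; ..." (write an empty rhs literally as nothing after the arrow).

  | aabbabb => aaaabb => ababb => aaab => abb => aa
  | aabb => aaa => ab
  | aabbba => aaaba => abba => aaa => ab
  | aababa => aaaaa => abaa => aba => ab

aaa->ab; ba->b; bab->aa; bb->a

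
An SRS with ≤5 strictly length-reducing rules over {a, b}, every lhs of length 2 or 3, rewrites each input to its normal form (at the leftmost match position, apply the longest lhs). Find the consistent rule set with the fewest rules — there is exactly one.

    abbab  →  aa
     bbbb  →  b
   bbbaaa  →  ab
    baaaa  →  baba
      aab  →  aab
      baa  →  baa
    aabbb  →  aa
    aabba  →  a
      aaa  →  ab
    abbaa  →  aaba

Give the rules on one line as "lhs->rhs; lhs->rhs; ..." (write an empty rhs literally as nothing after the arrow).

  | abbab => aabb => aa
  | bbbb => b
  | bbbaaa => aaa => ab
  | baaaa => baba

aaa->ab; bb->; bba->ab; bbb->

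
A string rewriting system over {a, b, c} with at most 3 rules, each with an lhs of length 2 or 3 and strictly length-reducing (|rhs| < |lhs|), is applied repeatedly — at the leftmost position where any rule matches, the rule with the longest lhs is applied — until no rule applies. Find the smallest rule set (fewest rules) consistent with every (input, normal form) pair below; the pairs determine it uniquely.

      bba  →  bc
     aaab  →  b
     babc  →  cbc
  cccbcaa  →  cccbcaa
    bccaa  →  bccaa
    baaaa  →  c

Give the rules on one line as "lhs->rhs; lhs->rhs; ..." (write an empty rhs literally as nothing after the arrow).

  | bba => bc
  | aaab => b
  | babc => cbc
  | cccbcaa

aaa->; ba->c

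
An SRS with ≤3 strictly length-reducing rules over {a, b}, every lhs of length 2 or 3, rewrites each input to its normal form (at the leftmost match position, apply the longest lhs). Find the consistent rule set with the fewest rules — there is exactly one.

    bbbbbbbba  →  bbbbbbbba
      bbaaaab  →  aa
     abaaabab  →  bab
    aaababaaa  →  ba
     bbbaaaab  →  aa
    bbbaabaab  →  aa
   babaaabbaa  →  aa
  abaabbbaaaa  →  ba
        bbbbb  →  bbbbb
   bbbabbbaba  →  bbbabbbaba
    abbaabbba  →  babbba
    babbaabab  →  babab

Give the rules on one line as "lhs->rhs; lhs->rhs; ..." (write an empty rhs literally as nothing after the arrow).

aaa->ba; aab->aa; baa->aa

  | bbbbbbbba
  | bbaaaab => baaaab => aaaab => baab => aab => aa
  | abaaabab => aaaabab => baabab => aabab => aaab => bab
  | aaababaaa => bababaaa => babaaaa => baaaaa => aaaaa => baaa => aaa => ba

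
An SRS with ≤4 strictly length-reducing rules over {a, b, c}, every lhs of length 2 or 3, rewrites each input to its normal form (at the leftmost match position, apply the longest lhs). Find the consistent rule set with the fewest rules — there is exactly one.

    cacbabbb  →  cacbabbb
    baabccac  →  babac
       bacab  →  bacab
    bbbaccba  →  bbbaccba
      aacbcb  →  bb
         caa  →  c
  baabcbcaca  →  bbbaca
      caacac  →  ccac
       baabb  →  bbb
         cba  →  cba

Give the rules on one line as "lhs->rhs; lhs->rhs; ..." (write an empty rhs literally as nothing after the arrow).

aa->; bcc->ab; cbc->b

  | cacbabbb
  | baabccac => bbccac => babac
  | bacab
  | bbbaccba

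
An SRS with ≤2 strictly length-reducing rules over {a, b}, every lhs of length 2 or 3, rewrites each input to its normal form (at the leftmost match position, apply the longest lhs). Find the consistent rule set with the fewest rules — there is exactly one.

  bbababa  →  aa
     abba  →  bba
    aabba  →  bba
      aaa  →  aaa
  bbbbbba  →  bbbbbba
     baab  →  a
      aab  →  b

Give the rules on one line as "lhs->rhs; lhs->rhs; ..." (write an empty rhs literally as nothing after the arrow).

ab->b; bab->a

  | bbababa => baaba => baba => aa
  | abba => bba
  | aabba => abba => bba
  | aaa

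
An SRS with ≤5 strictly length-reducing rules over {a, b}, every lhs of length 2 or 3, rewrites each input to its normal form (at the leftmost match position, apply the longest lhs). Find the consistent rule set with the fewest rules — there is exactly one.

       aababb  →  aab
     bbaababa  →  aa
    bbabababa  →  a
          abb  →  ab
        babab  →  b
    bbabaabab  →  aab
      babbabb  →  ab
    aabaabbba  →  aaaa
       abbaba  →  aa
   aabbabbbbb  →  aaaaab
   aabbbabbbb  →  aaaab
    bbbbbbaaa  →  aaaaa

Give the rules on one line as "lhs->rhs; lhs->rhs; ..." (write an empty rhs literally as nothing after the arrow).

ba->; bb->b; bba->a; bbb->ab

  | aababb => aabb => aab
  | bbaababa => aababa => aaba => aa
  | bbabababa => abababa => ababa => aba => a
  | abb => ab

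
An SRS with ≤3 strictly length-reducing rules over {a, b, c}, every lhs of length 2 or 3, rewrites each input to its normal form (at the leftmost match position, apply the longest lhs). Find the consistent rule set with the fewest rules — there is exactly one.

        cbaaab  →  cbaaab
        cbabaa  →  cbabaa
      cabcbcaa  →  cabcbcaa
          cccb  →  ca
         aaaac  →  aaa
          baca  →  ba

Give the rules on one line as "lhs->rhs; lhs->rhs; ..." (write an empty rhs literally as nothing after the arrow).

  | cbaaab
  | cbabaa
  | cabcbcaa
  | cccb => ca

ac->; ccb->a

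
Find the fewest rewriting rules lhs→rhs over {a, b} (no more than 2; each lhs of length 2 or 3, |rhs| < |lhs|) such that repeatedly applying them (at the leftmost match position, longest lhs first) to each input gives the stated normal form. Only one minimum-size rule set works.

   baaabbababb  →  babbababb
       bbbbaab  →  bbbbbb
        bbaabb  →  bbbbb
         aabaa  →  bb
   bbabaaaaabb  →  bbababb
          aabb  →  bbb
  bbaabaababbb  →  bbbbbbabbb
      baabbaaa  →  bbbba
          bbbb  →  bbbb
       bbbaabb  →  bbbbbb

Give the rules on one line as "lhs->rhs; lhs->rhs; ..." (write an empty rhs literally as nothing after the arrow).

aa->; aab->bb

  | baaabbababb => babbababb
  | bbbbaab => bbbbbb
  | bbaabb => bbbbb
  | aabaa => bbaa => bb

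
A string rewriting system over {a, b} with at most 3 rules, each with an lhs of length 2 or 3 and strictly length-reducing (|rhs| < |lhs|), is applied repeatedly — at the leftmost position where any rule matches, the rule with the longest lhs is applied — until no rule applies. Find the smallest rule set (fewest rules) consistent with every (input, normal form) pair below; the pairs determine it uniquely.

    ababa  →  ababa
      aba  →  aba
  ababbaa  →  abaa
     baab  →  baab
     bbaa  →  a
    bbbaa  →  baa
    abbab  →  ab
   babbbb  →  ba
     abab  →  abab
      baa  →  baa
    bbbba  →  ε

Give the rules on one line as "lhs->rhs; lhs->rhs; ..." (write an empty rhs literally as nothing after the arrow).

bb->; bba->

  | ababa
  | aba
  | ababbaa => abaa
  | baab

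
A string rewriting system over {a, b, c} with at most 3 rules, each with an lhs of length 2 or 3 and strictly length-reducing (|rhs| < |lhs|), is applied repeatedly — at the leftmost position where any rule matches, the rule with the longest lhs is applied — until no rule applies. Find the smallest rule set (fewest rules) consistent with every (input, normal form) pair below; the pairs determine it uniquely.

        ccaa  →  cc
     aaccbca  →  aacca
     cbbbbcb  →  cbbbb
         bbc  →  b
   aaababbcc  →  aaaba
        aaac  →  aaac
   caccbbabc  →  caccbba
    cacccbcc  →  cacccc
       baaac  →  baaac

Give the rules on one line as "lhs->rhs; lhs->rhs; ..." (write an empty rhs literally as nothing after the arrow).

  | ccaa => cc
  | aaccbca => aacca
  | cbbbbcb => cbbbb
  | bbc => b

bc->; caa->c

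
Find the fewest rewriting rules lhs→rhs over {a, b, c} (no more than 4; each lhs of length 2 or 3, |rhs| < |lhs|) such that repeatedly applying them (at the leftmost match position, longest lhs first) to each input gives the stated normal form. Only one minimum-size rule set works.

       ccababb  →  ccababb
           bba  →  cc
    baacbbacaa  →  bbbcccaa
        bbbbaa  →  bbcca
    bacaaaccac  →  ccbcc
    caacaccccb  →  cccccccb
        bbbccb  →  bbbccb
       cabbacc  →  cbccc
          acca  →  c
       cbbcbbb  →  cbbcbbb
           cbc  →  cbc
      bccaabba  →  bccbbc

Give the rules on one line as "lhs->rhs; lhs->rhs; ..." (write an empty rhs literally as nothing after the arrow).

  | ccababb
  | bba => cc
  | baacbbacaa => bbbbbacaa => bbbcccaa
  | bbbbaa => bbcca

aac->bb; ac->b; bba->cc; bca->c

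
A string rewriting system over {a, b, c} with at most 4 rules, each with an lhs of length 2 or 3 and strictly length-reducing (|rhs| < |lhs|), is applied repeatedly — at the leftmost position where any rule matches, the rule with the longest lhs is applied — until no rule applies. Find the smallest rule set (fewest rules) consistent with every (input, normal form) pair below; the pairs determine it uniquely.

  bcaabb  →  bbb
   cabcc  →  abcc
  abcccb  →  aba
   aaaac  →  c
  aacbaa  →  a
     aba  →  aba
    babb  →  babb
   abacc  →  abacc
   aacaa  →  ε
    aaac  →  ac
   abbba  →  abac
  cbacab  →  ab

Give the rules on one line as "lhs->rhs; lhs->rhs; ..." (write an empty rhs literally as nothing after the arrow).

aa->; bba->ac; ca->a; cb->a

  | bcaabb => baabb => bbb
  | cabcc => abcc
  | abcccb => abcca => abca => aba
  | aaaac => aac => c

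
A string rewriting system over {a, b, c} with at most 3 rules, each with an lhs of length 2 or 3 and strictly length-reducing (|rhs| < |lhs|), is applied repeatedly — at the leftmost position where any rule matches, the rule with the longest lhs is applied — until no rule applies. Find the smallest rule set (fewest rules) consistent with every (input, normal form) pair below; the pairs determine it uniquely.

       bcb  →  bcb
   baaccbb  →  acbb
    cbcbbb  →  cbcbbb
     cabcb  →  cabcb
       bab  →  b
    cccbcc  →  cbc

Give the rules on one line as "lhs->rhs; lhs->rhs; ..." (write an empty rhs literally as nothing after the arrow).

ba->; cc->c

  | bcb
  | baaccbb => accbb => acbb
  | cbcbbb
  | cabcb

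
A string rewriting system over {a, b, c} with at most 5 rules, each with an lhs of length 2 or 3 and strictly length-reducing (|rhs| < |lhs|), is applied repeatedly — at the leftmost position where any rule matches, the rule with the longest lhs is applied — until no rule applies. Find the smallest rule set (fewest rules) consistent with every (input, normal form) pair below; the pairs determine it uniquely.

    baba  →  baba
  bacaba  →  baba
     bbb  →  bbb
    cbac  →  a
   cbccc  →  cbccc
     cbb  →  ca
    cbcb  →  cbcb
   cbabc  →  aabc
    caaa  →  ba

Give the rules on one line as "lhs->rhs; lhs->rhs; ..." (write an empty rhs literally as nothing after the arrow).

ac->; caa->b; cba->aa; cbb->ca

  | baba
  | bacaba => baba
  | bbb
  | cbac => aac => a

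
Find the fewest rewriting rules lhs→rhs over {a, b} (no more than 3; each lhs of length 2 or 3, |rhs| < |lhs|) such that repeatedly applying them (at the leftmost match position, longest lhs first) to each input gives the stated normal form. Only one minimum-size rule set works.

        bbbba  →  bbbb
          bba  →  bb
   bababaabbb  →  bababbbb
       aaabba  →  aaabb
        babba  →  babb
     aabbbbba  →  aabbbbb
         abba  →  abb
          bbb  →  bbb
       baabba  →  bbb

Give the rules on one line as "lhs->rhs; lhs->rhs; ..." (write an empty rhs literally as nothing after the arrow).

  | bbbba => bbbb
  | bba => bb
  | bababaabbb => bababbbb
  | aaabba => aaabb

baa->b; bba->bb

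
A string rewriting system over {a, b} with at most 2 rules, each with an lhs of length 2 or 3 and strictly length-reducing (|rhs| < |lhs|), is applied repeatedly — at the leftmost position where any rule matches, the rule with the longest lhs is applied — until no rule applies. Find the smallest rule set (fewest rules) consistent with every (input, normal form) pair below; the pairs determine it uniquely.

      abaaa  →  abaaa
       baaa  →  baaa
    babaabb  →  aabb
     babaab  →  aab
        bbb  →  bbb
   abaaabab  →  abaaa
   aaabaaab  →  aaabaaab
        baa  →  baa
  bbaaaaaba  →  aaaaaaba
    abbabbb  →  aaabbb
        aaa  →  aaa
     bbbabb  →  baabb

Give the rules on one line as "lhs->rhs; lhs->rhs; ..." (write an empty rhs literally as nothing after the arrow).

  | abaaa
  | baaa
  | babaabb => aabb
  | babaab => aab

bab->; bba->aa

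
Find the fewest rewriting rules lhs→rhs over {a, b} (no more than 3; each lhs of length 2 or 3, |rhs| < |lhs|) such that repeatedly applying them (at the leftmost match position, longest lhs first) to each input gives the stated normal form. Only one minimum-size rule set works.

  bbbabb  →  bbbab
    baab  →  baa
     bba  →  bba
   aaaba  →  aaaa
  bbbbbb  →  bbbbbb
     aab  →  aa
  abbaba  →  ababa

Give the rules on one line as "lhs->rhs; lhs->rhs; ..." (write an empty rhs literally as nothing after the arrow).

  | bbbabb => bbbab
  | baab => baa
  | bba
  | aaaba => aaaa

aab->aa; abb->ab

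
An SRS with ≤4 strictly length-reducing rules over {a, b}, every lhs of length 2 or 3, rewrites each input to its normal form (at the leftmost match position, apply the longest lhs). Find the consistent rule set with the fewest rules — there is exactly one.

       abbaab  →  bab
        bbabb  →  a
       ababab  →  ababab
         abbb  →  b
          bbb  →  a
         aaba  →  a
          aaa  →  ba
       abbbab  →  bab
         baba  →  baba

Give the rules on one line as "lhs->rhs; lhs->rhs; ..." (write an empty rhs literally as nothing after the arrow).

aa->b; bb->; bbb->a

  | abbaab => aaab => bab
  | bbabb => abb => a
  | ababab
  | abbb => aa => b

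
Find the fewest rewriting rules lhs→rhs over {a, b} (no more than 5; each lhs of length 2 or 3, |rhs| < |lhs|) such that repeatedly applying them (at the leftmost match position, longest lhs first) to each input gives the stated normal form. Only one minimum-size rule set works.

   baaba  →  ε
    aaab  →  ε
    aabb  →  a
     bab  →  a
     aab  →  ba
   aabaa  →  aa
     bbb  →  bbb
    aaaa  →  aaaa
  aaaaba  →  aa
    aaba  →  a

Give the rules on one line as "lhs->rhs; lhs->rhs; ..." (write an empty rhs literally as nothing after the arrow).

aab->ba; aba->; baa->a; bab->a

  | baaba => aba => ε
  | aaab => aba => ε
  | aabb => bab => a
  | bab => a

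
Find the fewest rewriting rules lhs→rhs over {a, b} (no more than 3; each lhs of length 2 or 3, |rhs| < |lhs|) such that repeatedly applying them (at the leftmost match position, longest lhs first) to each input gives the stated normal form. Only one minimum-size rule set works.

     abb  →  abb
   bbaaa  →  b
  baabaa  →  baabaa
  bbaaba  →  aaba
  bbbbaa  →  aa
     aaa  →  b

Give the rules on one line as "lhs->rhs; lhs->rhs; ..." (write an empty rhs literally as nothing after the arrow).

  | abb
  | bbaaa => aaa => b
  | baabaa
  | bbaaba => aaba

aaa->b; bba->a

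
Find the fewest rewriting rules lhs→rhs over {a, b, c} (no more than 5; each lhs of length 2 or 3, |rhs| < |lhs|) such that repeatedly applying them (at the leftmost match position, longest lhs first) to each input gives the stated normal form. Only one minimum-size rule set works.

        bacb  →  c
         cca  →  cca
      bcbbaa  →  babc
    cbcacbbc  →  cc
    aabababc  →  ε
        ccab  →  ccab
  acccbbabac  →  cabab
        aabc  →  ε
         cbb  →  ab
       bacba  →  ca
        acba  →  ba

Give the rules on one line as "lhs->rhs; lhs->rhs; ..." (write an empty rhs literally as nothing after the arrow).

aa->c; ac->; bb->c; cb->a

  | bacb => bb => c
  | cca
  | bcbbaa => babaa => babc
  | cbcacbbc => acacbbc => acbbc => bbc => cc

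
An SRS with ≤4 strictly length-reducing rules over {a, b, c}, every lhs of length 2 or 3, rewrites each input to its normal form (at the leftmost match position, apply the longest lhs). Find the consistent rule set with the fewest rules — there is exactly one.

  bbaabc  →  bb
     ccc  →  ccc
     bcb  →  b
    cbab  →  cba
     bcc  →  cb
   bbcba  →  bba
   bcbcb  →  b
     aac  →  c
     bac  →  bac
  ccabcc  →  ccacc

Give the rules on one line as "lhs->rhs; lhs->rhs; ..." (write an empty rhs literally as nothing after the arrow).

  | bbaabc => bbbc => bb
  | ccc
  | bcb => b
  | cbab => cba

aa->; ab->a; bc->; bcc->cb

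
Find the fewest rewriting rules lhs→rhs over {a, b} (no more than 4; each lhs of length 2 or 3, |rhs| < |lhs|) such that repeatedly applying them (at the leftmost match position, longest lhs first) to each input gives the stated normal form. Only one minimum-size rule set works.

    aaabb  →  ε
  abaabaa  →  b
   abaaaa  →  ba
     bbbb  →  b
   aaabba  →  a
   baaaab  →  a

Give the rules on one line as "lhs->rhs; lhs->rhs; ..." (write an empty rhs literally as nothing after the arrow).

  | aaabb => bbb => ab => ε
  | abaabaa => aabaa => aaa => b
  | abaaaa => aaaa => ba
  | bbbb => abb => b

aaa->b; ab->; bb->a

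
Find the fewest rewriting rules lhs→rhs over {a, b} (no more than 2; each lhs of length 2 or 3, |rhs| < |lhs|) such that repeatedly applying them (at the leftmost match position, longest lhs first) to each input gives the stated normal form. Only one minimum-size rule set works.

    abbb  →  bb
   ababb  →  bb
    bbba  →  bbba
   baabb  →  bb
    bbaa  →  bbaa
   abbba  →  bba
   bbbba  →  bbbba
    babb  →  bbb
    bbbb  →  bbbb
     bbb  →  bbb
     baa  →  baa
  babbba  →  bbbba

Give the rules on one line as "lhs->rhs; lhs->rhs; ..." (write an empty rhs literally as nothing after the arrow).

abb->b; bab->bb

  | abbb => bb
  | ababb => abbb => bb
  | bbba
  | baabb => bab => bb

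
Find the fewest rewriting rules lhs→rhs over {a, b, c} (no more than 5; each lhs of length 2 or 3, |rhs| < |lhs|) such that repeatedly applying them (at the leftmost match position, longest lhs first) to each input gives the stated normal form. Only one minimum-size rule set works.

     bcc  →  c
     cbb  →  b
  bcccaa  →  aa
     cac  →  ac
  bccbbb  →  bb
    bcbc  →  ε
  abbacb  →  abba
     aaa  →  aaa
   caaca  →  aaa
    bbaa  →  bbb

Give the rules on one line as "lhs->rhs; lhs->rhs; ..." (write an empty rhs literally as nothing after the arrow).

  | bcc => c
  | cbb => b
  | bcccaa => ccaa => caa => aa
  | cac => ac

baa->bb; bc->; ca->a; cb->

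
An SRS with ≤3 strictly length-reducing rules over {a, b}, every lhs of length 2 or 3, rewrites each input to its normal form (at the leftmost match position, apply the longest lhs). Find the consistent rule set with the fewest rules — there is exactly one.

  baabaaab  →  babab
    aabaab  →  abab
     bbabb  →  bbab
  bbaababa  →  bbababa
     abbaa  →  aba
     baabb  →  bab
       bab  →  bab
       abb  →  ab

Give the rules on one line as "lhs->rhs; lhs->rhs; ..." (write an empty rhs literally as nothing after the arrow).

aa->a; abb->ab

  | baabaaab => babaaab => babaab => babab
  | aabaab => abaab => abab
  | bbabb => bbab
  | bbaababa => bbababa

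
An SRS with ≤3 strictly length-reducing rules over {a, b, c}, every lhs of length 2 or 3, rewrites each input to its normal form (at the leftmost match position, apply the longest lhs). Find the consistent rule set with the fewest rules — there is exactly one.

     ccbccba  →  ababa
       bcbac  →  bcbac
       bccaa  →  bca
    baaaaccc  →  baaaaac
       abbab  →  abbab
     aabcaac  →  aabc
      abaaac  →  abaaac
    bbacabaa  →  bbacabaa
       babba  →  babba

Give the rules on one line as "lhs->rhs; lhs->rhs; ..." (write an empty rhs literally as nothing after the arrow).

caa->; cc->a; cca->c

  | ccbccba => abccba => ababa
  | bcbac
  | bccaa => bca
  | baaaaccc => baaaaac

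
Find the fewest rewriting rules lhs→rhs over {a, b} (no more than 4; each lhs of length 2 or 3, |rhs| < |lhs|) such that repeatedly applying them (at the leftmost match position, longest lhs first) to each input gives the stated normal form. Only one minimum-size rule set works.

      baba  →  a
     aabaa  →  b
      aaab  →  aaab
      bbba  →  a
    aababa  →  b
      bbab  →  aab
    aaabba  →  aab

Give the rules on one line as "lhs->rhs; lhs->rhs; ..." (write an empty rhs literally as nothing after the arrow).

aba->b; abb->ab; bb->a; bbb->

  | baba => bb => a
  | aabaa => aba => b
  | aaab
  | bbba => a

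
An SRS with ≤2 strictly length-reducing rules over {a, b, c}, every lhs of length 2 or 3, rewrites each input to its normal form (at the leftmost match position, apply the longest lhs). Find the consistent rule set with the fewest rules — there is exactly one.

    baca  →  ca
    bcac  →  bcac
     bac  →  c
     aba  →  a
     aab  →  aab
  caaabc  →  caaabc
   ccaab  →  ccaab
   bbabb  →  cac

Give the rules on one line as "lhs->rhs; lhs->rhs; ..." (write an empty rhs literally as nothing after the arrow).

ba->; bb->c

  | baca => ca
  | bcac
  | bac => c
  | aba => a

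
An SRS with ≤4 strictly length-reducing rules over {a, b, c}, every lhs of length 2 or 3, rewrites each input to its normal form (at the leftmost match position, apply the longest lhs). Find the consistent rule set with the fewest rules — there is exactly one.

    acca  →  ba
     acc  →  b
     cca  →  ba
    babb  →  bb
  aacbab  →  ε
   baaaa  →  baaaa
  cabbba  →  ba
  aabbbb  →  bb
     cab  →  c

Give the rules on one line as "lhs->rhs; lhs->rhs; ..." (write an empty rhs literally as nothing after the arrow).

ab->; ac->c; cb->; cc->b

  | acca => cca => ba
  | acc => cc => b
  | cca => ba
  | babb => bb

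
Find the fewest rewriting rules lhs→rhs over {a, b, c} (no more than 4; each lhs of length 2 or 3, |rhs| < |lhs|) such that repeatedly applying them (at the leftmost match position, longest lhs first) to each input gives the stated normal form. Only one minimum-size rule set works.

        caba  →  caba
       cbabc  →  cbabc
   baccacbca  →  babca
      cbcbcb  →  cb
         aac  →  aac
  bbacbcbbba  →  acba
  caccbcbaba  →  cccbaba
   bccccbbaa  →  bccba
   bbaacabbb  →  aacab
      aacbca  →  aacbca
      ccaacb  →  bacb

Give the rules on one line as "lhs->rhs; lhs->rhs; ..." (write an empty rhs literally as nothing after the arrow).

  | caba
  | cbabc
  | baccacbca => babcbca => babca
  | cbcbcb => cbcb => cb

bb->; bcb->b; cac->cc; cca->b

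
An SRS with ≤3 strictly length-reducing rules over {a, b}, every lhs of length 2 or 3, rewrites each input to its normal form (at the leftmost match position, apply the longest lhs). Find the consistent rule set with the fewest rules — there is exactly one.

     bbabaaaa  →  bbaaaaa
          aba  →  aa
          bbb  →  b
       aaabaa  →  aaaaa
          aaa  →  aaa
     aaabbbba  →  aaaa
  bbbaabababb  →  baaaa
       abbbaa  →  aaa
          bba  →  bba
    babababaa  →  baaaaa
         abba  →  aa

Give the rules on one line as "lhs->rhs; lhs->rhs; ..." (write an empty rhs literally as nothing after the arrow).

ab->a; bbb->b

  | bbabaaaa => bbaaaaa
  | aba => aa
  | bbb => b
  | aaabaa => aaaaa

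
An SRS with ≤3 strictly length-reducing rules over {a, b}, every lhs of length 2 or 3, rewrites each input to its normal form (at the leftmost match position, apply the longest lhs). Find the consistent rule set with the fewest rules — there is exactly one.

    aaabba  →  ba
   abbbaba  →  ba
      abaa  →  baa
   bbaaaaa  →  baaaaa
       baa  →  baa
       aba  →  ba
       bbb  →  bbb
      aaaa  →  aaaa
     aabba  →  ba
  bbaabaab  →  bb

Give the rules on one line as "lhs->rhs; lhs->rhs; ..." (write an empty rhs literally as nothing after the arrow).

  | aaabba => aabba => abba => bba => ba
  | abbbaba => bbbaba => bbaba => baba => bba => ba
  | abaa => baa
  | bbaaaaa => baaaaa

ab->b; bba->ba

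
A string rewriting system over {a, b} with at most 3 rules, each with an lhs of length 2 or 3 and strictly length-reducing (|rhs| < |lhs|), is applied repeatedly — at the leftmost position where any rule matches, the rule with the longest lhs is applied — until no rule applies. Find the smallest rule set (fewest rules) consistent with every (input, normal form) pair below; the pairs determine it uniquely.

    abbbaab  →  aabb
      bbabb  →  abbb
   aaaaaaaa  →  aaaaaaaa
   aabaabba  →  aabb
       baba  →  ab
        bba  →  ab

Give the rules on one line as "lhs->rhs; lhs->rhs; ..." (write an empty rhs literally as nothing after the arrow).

ba->b; bba->ab

  | abbbaab => ababab => abbab => aabb
  | bbabb => abbb
  | aaaaaaaa
  | aabaabba => aababba => aabbba => aabab => aabb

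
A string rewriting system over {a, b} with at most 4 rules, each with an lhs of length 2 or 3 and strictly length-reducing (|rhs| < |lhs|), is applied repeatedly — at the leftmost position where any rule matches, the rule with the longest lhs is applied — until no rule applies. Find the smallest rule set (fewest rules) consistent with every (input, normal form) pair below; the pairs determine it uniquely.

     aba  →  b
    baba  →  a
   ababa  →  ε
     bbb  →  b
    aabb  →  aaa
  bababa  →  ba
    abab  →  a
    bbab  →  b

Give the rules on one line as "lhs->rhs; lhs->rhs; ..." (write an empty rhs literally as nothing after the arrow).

  | aba => b
  | baba => bb => a
  | ababa => bba => ε
  | bbb => b

aba->b; bb->a; bba->; bbb->b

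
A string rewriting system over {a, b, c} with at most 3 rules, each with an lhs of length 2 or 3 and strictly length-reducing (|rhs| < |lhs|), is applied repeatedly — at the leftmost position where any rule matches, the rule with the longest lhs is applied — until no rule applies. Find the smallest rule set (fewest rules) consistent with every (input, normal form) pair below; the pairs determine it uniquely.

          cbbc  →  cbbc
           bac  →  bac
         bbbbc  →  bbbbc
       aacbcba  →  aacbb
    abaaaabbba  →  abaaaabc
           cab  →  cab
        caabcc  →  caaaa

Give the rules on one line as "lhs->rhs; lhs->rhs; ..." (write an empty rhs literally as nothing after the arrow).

bba->c; bcc->aa; cba->b

  | cbbc
  | bac
  | bbbbc
  | aacbcba => aacbb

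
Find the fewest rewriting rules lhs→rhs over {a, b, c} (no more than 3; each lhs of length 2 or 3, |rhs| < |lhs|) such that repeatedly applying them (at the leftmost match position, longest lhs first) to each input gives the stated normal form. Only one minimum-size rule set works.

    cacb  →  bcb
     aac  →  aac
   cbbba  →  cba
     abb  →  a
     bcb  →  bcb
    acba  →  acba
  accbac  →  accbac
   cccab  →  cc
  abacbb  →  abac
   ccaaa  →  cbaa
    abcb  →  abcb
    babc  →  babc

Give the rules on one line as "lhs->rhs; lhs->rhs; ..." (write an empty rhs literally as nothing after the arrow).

bb->; ca->b

  | cacb => bcb
  | aac
  | cbbba => cba
  | abb => a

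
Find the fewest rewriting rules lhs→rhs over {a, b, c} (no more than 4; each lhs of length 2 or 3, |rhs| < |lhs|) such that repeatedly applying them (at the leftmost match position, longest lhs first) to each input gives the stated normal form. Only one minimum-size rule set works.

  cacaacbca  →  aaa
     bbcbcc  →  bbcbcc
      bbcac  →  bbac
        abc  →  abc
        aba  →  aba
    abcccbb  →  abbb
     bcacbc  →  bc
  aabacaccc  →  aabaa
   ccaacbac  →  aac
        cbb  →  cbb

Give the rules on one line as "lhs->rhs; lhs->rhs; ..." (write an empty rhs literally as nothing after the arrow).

  | cacaacbca => acaacbca => aaacbca => aaca => aaa
  | bbcbcc
  | bbcac => bbac
  | abc

acb->; ca->a; ccc->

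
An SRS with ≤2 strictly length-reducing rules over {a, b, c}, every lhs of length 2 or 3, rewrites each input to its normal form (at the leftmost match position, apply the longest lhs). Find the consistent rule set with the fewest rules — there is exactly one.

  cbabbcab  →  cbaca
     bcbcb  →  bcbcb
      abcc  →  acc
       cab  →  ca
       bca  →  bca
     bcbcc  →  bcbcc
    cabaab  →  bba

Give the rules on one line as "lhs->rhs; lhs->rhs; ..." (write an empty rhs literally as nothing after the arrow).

  | cbabbcab => cbabcab => cbacab => cbaca
  | bcbcb
  | abcc => acc
  | cab => ca

ab->a; caa->bb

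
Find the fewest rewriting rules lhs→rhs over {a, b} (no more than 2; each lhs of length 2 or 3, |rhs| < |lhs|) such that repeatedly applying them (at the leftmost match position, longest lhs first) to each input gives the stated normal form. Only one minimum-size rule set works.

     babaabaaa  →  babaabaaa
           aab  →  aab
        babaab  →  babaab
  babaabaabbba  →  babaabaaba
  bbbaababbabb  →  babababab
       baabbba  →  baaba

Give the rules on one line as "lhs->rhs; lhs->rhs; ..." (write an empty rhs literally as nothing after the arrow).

  | babaabaaa
  | aab
  | babaab
  | babaabaabbba => babaabaabba => babaabaaba

abb->ab; bba->ab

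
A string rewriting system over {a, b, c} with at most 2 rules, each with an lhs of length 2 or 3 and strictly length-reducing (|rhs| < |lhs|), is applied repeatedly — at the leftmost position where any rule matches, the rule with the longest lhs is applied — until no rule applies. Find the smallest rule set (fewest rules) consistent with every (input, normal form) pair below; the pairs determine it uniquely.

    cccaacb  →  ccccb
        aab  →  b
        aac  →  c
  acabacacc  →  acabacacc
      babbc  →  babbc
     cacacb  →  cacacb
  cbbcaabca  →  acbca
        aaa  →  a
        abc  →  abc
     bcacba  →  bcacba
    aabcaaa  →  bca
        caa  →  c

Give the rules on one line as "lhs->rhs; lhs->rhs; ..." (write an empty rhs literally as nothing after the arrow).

aa->; cbb->a

  | cccaacb => ccccb
  | aab => b
  | aac => c
  | acabacacc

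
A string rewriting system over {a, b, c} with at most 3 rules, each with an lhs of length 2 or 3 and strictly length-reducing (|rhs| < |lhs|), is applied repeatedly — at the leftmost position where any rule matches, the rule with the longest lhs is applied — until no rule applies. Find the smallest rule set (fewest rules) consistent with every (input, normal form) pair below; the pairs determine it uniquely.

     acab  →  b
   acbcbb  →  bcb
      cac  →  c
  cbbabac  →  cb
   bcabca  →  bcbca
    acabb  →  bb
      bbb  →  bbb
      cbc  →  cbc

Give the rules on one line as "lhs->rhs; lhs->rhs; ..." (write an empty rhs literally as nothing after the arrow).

ab->b; ac->; cbb->cb

  | acab => ab => b
  | acbcbb => bcbb => bcb
  | cac => c
  | cbbabac => cbabac => cbbac => cbac => cb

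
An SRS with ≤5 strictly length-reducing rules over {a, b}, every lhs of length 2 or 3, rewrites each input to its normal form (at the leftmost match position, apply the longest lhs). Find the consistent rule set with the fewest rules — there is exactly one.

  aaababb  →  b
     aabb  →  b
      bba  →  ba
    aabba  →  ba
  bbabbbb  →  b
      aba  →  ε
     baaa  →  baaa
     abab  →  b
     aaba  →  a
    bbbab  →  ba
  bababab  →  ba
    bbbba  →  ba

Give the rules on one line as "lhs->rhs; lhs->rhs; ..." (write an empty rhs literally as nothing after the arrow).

ab->a; aba->; abb->bb; bb->b

  | aaababb => aabb => abb => bb => b
  | aabb => abb => bb => b
  | bba => ba
  | aabba => abba => bba => ba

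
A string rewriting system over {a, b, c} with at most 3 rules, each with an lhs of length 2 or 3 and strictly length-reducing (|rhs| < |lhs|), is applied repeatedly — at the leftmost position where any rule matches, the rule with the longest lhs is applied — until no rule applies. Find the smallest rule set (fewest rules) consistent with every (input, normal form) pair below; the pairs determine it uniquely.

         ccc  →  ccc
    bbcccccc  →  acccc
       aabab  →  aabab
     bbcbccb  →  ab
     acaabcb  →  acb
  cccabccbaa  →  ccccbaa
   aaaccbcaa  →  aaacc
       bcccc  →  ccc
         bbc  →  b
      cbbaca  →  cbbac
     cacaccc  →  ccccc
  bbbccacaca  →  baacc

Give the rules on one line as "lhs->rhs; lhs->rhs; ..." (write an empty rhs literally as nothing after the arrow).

bc->; bcc->ca; ca->c

  | ccc
  | bbcccccc => bcacccc => acccc
  | aabab
  | bbcbccb => bbccb => bcab => ab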